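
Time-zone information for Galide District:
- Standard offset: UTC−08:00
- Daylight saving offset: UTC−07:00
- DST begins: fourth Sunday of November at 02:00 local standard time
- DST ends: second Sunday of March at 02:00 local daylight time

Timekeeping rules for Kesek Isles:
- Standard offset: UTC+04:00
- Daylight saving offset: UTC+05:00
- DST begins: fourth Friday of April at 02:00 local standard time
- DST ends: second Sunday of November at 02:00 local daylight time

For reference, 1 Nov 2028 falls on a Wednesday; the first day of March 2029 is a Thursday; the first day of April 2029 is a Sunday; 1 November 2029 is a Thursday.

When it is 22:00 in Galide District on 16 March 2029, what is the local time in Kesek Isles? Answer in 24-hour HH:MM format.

1 November 2028 is a Wednesday, so the first Sunday is November 5 and the fourth is November 26.
1 March 2029 is a Thursday, so the first Sunday is March 4 and the second is March 11.
16 March 2029 does not fall between 26 November 2028 and 11 March 2029, so daylight saving is not in effect and Galide District is at UTC−08:00.
22:00 Galide District + 8h = 06:00 UTC (rolling into the next day, 17 March 2029).
1 April 2029 is a Sunday, so the first Friday is April 6 and the fourth is April 27.
1 November 2029 is a Thursday, so the first Sunday is November 4 and the second is November 11.
At the standard offset (UTC+04:00), 06:00 UTC + 4h = 10:00 Kesek Isles standard time.
The standard-time date in Kesek Isles, 17 March 2029, is outside the daylight-saving period (27 April – 11 November), so Kesek Isles is on standard time, UTC+04:00.
06:00 UTC + 4h = 10:00 Kesek Isles.

10:00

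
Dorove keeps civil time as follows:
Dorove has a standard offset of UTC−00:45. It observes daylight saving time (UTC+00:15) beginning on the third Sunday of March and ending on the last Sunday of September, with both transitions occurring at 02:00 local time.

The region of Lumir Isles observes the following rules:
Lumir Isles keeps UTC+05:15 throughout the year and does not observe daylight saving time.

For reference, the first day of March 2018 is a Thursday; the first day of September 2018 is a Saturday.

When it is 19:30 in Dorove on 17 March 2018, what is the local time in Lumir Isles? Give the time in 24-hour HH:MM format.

01:30

1 March 2018 is a Thursday, so the first Sunday is March 4 and the third is March 18.
1 September 2018 is a Saturday, so Sundays fall on 2, 9, 16, 23, 30; the last is September 30.
17 March 2018 is outside the daylight-saving period (18 March – 30 September), so Dorove is on standard time, UTC−00:45.
19:30 Dorove + 0h45m = 20:15 UTC.
Lumir Isles stays on UTC+05:15 all year.
20:15 UTC + 5h15m = 01:30 Lumir Isles (rolling into the next day, 18 March 2018).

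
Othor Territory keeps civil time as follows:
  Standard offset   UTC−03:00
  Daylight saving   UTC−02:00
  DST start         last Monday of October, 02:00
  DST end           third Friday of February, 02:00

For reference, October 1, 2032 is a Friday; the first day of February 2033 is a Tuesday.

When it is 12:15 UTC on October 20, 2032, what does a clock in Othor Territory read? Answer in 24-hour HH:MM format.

09:15

1 October 2032 is a Friday, so Mondays fall on 4, 11, 18, 25; the last is October 25.
1 February 2033 is a Tuesday, so the first Friday is February 4 and the third is February 18.
At the standard offset (UTC−03:00), 12:15 UTC − 3h = 09:15 Othor Territory standard time.
The standard-time date in Othor Territory, October 20, 2032, is outside the daylight-saving period (25 October 2032 – 18 February 2033), so Othor Territory is on standard time, UTC−03:00.
12:15 UTC − 3h = 09:15 local.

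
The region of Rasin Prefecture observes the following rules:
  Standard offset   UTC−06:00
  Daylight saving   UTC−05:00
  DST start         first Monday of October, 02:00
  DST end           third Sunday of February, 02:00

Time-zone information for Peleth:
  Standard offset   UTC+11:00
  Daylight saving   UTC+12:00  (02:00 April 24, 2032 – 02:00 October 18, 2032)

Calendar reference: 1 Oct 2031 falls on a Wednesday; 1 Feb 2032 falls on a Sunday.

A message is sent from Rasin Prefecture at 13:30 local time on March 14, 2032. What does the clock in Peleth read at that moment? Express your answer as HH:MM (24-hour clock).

1 October 2031 is a Wednesday, so the first Monday is October 6.
1 February 2032 is a Sunday, so the first Sunday is February 1 and the third is February 15.
March 14, 2032 does not fall between 6 October 2031 and 15 February 2032, so daylight saving is not in effect and Rasin Prefecture is at UTC−06:00.
13:30 Rasin Prefecture + 6h = 19:30 UTC.
At the standard offset (UTC+11:00), 19:30 UTC + 11h = 06:30 Peleth standard time (rolling into the next day, 15 March 2032).
The standard-time date in Peleth, March 15, 2032, does not fall between 24 April and 18 October, so daylight saving is not in effect and Peleth is at UTC+11:00.
19:30 UTC + 11h = 06:30 Peleth (rolling into the next day, 15 March 2032).

06:30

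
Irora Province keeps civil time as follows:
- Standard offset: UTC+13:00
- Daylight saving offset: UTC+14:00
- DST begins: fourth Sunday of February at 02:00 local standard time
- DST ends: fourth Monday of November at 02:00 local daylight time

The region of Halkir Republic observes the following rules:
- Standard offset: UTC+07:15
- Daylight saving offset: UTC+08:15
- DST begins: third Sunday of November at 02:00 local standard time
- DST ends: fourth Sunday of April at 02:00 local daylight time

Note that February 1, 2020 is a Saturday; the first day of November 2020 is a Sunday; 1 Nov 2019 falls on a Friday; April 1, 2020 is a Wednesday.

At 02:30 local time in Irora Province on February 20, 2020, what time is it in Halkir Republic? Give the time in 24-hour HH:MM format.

1 February 2020 is a Saturday, so the first Sunday is February 2 and the fourth is February 23.
1 November 2020 is a Sunday, so the first Monday is November 2 and the fourth is November 23.
February 20, 2020 does not fall between 23 February and 23 November, so daylight saving is not in effect and Irora Province is at UTC+13:00.
02:30 Irora Province − 13h = 13:30 UTC (rolling into the previous day, 19 February 2020).
1 November 2019 is a Friday, so the first Sunday is November 3 and the third is November 17.
1 April 2020 is a Wednesday, so the first Sunday is April 5 and the fourth is April 26.
At the standard offset (UTC+07:15), 13:30 UTC + 7h15m = 20:45 Halkir Republic standard time.
The standard-time date in Halkir Republic, February 19, 2020, falls between 17 November 2019 and 26 April 2020, so daylight saving is in effect and Halkir Republic is at UTC+08:15.
13:30 UTC + 8h15m = 21:45 Halkir Republic.

21:45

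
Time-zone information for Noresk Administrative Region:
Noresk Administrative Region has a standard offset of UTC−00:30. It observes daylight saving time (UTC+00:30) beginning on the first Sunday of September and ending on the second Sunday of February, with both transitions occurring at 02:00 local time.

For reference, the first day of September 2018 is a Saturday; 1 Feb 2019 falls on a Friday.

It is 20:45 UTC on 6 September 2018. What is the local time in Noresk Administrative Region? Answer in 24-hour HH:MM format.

1 September 2018 is a Saturday, so the first Sunday is September 2.
1 February 2019 is a Friday, so the first Sunday is February 3 and the second is February 10.
At the standard offset (UTC−00:30), 20:45 UTC − 0h30m = 20:15 Noresk Administrative Region standard time.
Daylight saving runs 2 September 2018 – 10 February 2019; the standard-time date in Noresk Administrative Region, 6 September 2018, is inside that window, so Noresk Administrative Region is at UTC+00:30.
20:45 UTC + 0h30m = 21:15 local.

21:15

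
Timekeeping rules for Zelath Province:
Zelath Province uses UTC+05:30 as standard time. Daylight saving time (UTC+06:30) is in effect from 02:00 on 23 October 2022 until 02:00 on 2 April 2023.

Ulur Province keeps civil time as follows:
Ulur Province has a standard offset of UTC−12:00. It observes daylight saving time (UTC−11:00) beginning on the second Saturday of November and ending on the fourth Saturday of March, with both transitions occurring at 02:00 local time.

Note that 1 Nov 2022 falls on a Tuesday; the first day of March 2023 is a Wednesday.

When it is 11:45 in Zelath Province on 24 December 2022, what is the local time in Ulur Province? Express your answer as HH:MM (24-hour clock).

Daylight saving runs 23 October 2022 – 2 April 2023; 24 December 2022 is inside that window, so Zelath Province is at UTC+06:30.
11:45 Zelath Province − 6h30m = 05:15 UTC.
1 November 2022 is a Tuesday, so the first Saturday is November 5 and the second is November 12.
1 March 2023 is a Wednesday, so the first Saturday is March 4 and the fourth is March 25.
At the standard offset (UTC−12:00), 05:15 UTC − 12h = 17:15 Ulur Province standard time (rolling into the previous day, 23 December 2022).
Daylight saving runs 12 November 2022 – 25 March 2023; the standard-time date in Ulur Province, 23 December 2022, is inside that window, so Ulur Province is at UTC−11:00.
05:15 UTC − 11h = 18:15 Ulur Province (rolling into the previous day, 23 December 2022).

18:15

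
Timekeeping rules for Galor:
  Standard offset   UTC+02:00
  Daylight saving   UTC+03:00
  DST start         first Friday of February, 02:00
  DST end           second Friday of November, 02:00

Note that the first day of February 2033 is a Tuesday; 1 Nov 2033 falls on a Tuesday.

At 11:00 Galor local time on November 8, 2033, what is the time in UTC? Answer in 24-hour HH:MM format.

08:00

1 February 2033 is a Tuesday, so the first Friday is February 4.
1 November 2033 is a Tuesday, so the first Friday is November 4 and the second is November 11.
Daylight saving runs 4 February – 11 November; November 8, 2033 is inside that window, so Galor is at UTC+03:00.
11:00 local − 3h = 08:00 UTC.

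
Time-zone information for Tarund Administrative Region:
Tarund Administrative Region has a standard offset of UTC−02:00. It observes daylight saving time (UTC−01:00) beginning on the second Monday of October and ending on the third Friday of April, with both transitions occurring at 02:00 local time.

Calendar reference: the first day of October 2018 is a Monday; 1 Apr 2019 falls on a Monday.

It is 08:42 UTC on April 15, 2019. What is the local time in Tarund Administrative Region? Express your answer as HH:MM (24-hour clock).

1 October 2018 is a Monday, so the first Monday is October 1 and the second is October 8.
1 April 2019 is a Monday, so the first Friday is April 5 and the third is April 19.
At the standard offset (UTC−02:00), 08:42 UTC − 2h = 06:42 Tarund Administrative Region standard time.
The standard-time date in Tarund Administrative Region, April 15, 2019, lies within the daylight-saving period (8 October 2018 – 19 April 2019), so Tarund Administrative Region is on daylight time, UTC−01:00.
08:42 UTC − 1h = 07:42 local.

07:42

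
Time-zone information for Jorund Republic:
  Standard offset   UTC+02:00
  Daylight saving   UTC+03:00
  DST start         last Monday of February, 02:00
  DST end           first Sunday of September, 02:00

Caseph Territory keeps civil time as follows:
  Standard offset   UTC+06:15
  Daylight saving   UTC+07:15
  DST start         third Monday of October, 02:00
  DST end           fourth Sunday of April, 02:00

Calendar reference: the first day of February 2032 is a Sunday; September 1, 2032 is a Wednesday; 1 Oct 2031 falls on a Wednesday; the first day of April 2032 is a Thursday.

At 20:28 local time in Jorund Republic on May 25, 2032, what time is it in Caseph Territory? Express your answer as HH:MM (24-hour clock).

23:43

1 February 2032 is a Sunday, so Mondays fall on 2, 9, 16, 23; the last is February 23.
1 September 2032 is a Wednesday, so the first Sunday is September 5.
May 25, 2032 falls between 23 February and 5 September, so daylight saving is in effect and Jorund Republic is at UTC+03:00.
20:28 Jorund Republic − 3h = 17:28 UTC.
1 October 2031 is a Wednesday, so the first Monday is October 6 and the third is October 20.
1 April 2032 is a Thursday, so the first Sunday is April 4 and the fourth is April 25.
At the standard offset (UTC+06:15), 17:28 UTC + 6h15m = 23:43 Caseph Territory standard time.
The standard-time date in Caseph Territory, May 25, 2032, does not fall between 20 October 2031 and 25 April 2032, so daylight saving is not in effect and Caseph Territory is at UTC+06:15.
17:28 UTC + 6h15m = 23:43 Caseph Territory.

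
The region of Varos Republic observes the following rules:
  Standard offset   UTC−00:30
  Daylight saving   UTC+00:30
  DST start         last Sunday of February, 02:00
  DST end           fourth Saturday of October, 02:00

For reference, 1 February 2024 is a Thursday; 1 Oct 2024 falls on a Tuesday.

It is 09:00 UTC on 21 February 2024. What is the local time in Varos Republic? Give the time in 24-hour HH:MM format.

08:30

1 February 2024 is a Thursday, so Sundays fall on 4, 11, 18, 25; the last is February 25.
1 October 2024 is a Tuesday, so the first Saturday is October 5 and the fourth is October 26.
At the standard offset (UTC−00:30), 09:00 UTC − 0h30m = 08:30 Varos Republic standard time.
The standard-time date in Varos Republic, 21 February 2024, does not fall between 25 February and 26 October, so daylight saving is not in effect and Varos Republic is at UTC−00:30.
09:00 UTC − 0h30m = 08:30 local.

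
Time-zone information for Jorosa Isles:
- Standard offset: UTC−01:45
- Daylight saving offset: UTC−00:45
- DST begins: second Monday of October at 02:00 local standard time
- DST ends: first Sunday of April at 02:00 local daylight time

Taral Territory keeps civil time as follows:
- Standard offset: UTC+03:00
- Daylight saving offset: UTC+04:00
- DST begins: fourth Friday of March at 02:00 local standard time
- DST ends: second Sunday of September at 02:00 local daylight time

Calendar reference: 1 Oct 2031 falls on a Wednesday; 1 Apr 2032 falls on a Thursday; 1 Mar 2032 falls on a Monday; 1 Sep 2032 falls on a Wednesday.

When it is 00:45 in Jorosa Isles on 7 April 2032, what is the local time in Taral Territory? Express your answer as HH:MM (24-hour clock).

06:30

1 October 2031 is a Wednesday, so the first Monday is October 6 and the second is October 13.
1 April 2032 is a Thursday, so the first Sunday is April 4.
Daylight saving runs 13 October 2031 – 4 April 2032; 7 April 2032 is outside that window, so Jorosa Isles is on standard time at UTC−01:45.
00:45 Jorosa Isles + 1h45m = 02:30 UTC.
1 March 2032 is a Monday, so the first Friday is March 5 and the fourth is March 26.
1 September 2032 is a Wednesday, so the first Sunday is September 5 and the second is September 12.
At the standard offset (UTC+03:00), 02:30 UTC + 3h = 05:30 Taral Territory standard time.
The standard-time date in Taral Territory, 7 April 2032, falls between 26 March and 12 September, so daylight saving is in effect and Taral Territory is at UTC+04:00.
02:30 UTC + 4h = 06:30 Taral Territory.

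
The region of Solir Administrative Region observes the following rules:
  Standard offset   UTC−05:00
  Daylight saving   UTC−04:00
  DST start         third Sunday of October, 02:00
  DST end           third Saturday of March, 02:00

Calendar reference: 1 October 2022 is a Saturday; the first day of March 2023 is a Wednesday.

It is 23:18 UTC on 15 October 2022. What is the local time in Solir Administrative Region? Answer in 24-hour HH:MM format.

1 October 2022 is a Saturday, so the first Sunday is October 2 and the third is October 16.
1 March 2023 is a Wednesday, so the first Saturday is March 4 and the third is March 18.
At the standard offset (UTC−05:00), 23:18 UTC − 5h = 18:18 Solir Administrative Region standard time.
The standard-time date in Solir Administrative Region, 15 October 2022, does not fall between 16 October 2022 and 18 March 2023, so daylight saving is not in effect and Solir Administrative Region is at UTC−05:00.
23:18 UTC − 5h = 18:18 local.

18:18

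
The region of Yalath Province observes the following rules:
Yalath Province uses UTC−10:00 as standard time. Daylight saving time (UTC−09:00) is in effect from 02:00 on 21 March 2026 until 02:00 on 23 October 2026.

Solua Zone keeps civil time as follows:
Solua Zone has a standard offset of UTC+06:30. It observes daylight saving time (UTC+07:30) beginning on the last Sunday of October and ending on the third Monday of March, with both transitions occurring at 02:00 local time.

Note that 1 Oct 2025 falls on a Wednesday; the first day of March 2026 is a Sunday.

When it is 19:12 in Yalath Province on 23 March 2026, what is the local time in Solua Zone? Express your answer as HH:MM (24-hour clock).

Daylight saving runs 21 March – 23 October; 23 March 2026 is inside that window, so Yalath Province is at UTC−09:00.
19:12 Yalath Province + 9h = 04:12 UTC (rolling into the next day, 24 March 2026).
1 October 2025 is a Wednesday, so Sundays fall on 5, 12, 19, 26; the last is October 26.
1 March 2026 is a Sunday, so the first Monday is March 2 and the third is March 16.
At the standard offset (UTC+06:30), 04:12 UTC + 6h30m = 10:42 Solua Zone standard time.
The standard-time date in Solua Zone, 24 March 2026, does not fall between 26 October 2025 and 16 March 2026, so daylight saving is not in effect and Solua Zone is at UTC+06:30.
04:12 UTC + 6h30m = 10:42 Solua Zone.

10:42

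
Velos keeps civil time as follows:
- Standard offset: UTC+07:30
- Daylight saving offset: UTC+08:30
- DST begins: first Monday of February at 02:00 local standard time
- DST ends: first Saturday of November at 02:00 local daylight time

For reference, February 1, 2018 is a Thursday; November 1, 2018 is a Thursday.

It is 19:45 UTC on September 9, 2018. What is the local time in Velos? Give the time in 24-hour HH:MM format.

1 February 2018 is a Thursday, so the first Monday is February 5.
1 November 2018 is a Thursday, so the first Saturday is November 3.
At the standard offset (UTC+07:30), 19:45 UTC + 7h30m = 03:15 Velos standard time (rolling into the next day, 10 September 2018).
The standard-time date in Velos, September 10, 2018, falls between 5 February and 3 November, so daylight saving is in effect and Velos is at UTC+08:30.
19:45 UTC + 8h30m = 04:15 local (rolling into the next day, 10 September 2018).

04:15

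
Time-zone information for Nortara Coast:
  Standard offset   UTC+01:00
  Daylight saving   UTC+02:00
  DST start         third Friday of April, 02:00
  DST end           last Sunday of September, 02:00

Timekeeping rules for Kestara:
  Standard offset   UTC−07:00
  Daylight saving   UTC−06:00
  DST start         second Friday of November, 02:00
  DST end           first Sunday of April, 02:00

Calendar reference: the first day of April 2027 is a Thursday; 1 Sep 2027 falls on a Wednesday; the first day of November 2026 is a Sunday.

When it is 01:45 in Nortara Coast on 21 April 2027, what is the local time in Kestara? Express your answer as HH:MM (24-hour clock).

16:45

1 April 2027 is a Thursday, so the first Friday is April 2 and the third is April 16.
1 September 2027 is a Wednesday, so Sundays fall on 5, 12, 19, 26; the last is September 26.
21 April 2027 falls between 16 April and 26 September, so daylight saving is in effect and Nortara Coast is at UTC+02:00.
01:45 Nortara Coast − 2h = 23:45 UTC (rolling into the previous day, 20 April 2027).
1 November 2026 is a Sunday, so the first Friday is November 6 and the second is November 13.
1 April 2027 is a Thursday, so the first Sunday is April 4.
At the standard offset (UTC−07:00), 23:45 UTC − 7h = 16:45 Kestara standard time.
The standard-time date in Kestara, 20 April 2027, does not fall between 13 November 2026 and 4 April 2027, so daylight saving is not in effect and Kestara is at UTC−07:00.
23:45 UTC − 7h = 16:45 Kestara.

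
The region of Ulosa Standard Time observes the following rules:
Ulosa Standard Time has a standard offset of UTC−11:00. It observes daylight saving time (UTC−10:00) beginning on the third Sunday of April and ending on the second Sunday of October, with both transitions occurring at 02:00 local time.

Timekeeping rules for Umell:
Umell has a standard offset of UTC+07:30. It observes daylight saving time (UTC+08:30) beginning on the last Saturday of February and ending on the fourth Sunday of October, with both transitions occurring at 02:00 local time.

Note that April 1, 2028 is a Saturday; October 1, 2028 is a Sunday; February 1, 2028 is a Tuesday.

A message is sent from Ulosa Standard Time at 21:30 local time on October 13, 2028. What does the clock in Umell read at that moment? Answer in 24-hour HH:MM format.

17:00

1 April 2028 is a Saturday, so the first Sunday is April 2 and the third is April 16.
1 October 2028 is a Sunday, so the first Sunday is October 1 and the second is October 8.
Daylight saving runs 16 April – 8 October; October 13, 2028 is outside that window, so Ulosa Standard Time is on standard time at UTC−11:00.
21:30 Ulosa Standard Time + 11h = 08:30 UTC (rolling into the next day, 14 October 2028).
1 February 2028 is a Tuesday, so Saturdays fall on 5, 12, 19, 26; the last is February 26.
1 October 2028 is a Sunday, so the first Sunday is October 1 and the fourth is October 22.
At the standard offset (UTC+07:30), 08:30 UTC + 7h30m = 16:00 Umell standard time.
The standard-time date in Umell, October 14, 2028, falls between 26 February and 22 October, so daylight saving is in effect and Umell is at UTC+08:30.
08:30 UTC + 8h30m = 17:00 Umell.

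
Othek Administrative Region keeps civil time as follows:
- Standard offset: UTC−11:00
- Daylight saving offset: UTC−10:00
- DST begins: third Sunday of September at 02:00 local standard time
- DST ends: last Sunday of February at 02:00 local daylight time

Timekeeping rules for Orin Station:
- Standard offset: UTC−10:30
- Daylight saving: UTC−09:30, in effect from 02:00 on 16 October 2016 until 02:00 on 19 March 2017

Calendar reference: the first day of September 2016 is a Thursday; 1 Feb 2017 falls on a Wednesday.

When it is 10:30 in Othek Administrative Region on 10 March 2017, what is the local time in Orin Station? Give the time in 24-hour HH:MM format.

1 September 2016 is a Thursday, so the first Sunday is September 4 and the third is September 18.
1 February 2017 is a Wednesday, so Sundays fall on 5, 12, 19, 26; the last is February 26.
Daylight saving runs 18 September 2016 – 26 February 2017; 10 March 2017 is outside that window, so Othek Administrative Region is on standard time at UTC−11:00.
10:30 Othek Administrative Region + 11h = 21:30 UTC.
At the standard offset (UTC−10:30), 21:30 UTC − 10h30m = 11:00 Orin Station standard time.
The standard-time date in Orin Station, 10 March 2017, falls between 16 October 2016 and 19 March 2017, so daylight saving is in effect and Orin Station is at UTC−09:30.
21:30 UTC − 9h30m = 12:00 Orin Station.

12:00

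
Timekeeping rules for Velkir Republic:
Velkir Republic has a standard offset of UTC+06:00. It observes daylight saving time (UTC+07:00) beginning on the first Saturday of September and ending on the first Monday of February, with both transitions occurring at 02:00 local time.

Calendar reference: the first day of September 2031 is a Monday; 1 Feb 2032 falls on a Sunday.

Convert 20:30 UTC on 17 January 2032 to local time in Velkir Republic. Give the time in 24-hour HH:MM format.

1 September 2031 is a Monday, so the first Saturday is September 6.
1 February 2032 is a Sunday, so the first Monday is February 2.
At the standard offset (UTC+06:00), 20:30 UTC + 6h = 02:30 Velkir Republic standard time (rolling into the next day, 18 January 2032).
The standard-time date in Velkir Republic, 18 January 2032, lies within the daylight-saving period (6 September 2031 – 2 February 2032), so Velkir Republic is on daylight time, UTC+07:00.
20:30 UTC + 7h = 03:30 local (rolling into the next day, 18 January 2032).

03:30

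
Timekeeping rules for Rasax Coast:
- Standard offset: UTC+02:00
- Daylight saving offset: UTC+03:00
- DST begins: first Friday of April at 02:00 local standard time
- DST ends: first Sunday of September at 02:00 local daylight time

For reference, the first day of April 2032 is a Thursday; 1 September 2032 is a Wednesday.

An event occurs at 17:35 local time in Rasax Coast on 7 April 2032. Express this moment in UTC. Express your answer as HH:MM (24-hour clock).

1 April 2032 is a Thursday, so the first Friday is April 2.
1 September 2032 is a Wednesday, so the first Sunday is September 5.
Daylight saving runs 2 April – 5 September; 7 April 2032 is inside that window, so Rasax Coast is at UTC+03:00.
17:35 local − 3h = 14:35 UTC.

14:35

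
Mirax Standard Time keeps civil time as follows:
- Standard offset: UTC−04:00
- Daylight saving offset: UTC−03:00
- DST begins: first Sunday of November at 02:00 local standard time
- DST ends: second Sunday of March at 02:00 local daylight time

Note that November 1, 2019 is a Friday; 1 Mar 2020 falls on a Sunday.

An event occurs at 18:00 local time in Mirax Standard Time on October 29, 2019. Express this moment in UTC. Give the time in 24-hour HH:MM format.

22:00

1 November 2019 is a Friday, so the first Sunday is November 3.
1 March 2020 is a Sunday, so the first Sunday is March 1 and the second is March 8.
Daylight saving runs 3 November 2019 – 8 March 2020; October 29, 2019 is outside that window, so Mirax Standard Time is on standard time at UTC−04:00.
18:00 local + 4h = 22:00 UTC.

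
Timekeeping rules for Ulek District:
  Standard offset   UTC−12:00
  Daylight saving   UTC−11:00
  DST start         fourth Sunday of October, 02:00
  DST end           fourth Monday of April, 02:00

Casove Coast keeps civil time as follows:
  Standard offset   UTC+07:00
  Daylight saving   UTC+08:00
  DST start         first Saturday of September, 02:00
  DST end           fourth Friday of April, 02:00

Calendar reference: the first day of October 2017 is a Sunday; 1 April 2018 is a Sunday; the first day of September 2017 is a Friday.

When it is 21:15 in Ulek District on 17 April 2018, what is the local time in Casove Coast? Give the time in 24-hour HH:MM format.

1 October 2017 is a Sunday, so the first Sunday is October 1 and the fourth is October 22.
1 April 2018 is a Sunday, so the first Monday is April 2 and the fourth is April 23.
Daylight saving runs 22 October 2017 – 23 April 2018; 17 April 2018 is inside that window, so Ulek District is at UTC−11:00.
21:15 Ulek District + 11h = 08:15 UTC (rolling into the next day, 18 April 2018).
1 September 2017 is a Friday, so the first Saturday is September 2.
1 April 2018 is a Sunday, so the first Friday is April 6 and the fourth is April 27.
At the standard offset (UTC+07:00), 08:15 UTC + 7h = 15:15 Casove Coast standard time.
The standard-time date in Casove Coast, 18 April 2018, falls between 2 September 2017 and 27 April 2018, so daylight saving is in effect and Casove Coast is at UTC+08:00.
08:15 UTC + 8h = 16:15 Casove Coast.

16:15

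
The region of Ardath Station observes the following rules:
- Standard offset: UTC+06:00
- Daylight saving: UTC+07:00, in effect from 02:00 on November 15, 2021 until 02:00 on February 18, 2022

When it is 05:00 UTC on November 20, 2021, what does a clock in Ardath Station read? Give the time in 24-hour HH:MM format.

12:00

At the standard offset (UTC+06:00), 05:00 UTC + 6h = 11:00 Ardath Station standard time.
Daylight saving runs 15 November 2021 – 18 February 2022; the standard-time date in Ardath Station, November 20, 2021, is inside that window, so Ardath Station is at UTC+07:00.
05:00 UTC + 7h = 12:00 local.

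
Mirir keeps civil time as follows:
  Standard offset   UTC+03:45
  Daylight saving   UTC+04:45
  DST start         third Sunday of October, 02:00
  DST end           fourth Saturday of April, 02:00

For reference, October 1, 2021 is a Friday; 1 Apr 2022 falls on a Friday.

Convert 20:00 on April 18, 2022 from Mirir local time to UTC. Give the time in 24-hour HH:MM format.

15:15

1 October 2021 is a Friday, so the first Sunday is October 3 and the third is October 17.
1 April 2022 is a Friday, so the first Saturday is April 2 and the fourth is April 23.
April 18, 2022 falls between 17 October 2021 and 23 April 2022, so daylight saving is in effect and Mirir is at UTC+04:45.
20:00 local − 4h45m = 15:15 UTC.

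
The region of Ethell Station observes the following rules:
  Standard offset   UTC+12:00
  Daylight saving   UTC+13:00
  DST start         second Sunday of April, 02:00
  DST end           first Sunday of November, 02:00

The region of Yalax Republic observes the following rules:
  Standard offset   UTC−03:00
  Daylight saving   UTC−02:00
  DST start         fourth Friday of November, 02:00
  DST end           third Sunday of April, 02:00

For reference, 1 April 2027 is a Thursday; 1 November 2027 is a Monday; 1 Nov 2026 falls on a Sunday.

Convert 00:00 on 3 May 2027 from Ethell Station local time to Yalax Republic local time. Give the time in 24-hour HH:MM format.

08:00

1 April 2027 is a Thursday, so the first Sunday is April 4 and the second is April 11.
1 November 2027 is a Monday, so the first Sunday is November 7.
3 May 2027 falls between 11 April and 7 November, so daylight saving is in effect and Ethell Station is at UTC+13:00.
00:00 Ethell Station − 13h = 11:00 UTC (rolling into the previous day, 2 May 2027).
1 November 2026 is a Sunday, so the first Friday is November 6 and the fourth is November 27.
1 April 2027 is a Thursday, so the first Sunday is April 4 and the third is April 18.
At the standard offset (UTC−03:00), 11:00 UTC − 3h = 08:00 Yalax Republic standard time.
The standard-time date in Yalax Republic, 2 May 2027, does not fall between 27 November 2026 and 18 April 2027, so daylight saving is not in effect and Yalax Republic is at UTC−03:00.
11:00 UTC − 3h = 08:00 Yalax Republic.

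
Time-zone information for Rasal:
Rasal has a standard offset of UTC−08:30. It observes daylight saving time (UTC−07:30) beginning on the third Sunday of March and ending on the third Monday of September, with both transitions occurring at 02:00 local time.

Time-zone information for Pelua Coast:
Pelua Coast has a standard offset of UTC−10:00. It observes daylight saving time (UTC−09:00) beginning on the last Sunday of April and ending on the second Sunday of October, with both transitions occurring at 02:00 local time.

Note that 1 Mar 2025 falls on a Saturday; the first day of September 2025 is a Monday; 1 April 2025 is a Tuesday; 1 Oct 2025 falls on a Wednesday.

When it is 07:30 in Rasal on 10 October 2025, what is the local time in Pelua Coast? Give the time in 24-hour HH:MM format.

07:00

1 March 2025 is a Saturday, so the first Sunday is March 2 and the third is March 16.
1 September 2025 is a Monday, so the first Monday is September 1 and the third is September 15.
10 October 2025 is outside the daylight-saving period (16 March – 15 September), so Rasal is on standard time, UTC−08:30.
07:30 Rasal + 8h30m = 16:00 UTC.
1 April 2025 is a Tuesday, so Sundays fall on 6, 13, 20, 27; the last is April 27.
1 October 2025 is a Wednesday, so the first Sunday is October 5 and the second is October 12.
At the standard offset (UTC−10:00), 16:00 UTC − 10h = 06:00 Pelua Coast standard time.
Daylight saving runs 27 April – 12 October; the standard-time date in Pelua Coast, 10 October 2025, is inside that window, so Pelua Coast is at UTC−09:00.
16:00 UTC − 9h = 07:00 Pelua Coast.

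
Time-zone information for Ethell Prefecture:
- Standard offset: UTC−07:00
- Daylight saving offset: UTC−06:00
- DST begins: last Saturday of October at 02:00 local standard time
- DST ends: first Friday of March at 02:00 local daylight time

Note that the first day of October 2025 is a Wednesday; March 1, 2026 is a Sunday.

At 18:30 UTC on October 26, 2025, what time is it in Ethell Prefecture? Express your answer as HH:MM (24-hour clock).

12:30

1 October 2025 is a Wednesday, so Saturdays fall on 4, 11, 18, 25; the last is October 25.
1 March 2026 is a Sunday, so the first Friday is March 6.
At the standard offset (UTC−07:00), 18:30 UTC − 7h = 11:30 Ethell Prefecture standard time.
The standard-time date in Ethell Prefecture, October 26, 2025, lies within the daylight-saving period (25 October 2025 – 6 March 2026), so Ethell Prefecture is on daylight time, UTC−06:00.
18:30 UTC − 6h = 12:30 local.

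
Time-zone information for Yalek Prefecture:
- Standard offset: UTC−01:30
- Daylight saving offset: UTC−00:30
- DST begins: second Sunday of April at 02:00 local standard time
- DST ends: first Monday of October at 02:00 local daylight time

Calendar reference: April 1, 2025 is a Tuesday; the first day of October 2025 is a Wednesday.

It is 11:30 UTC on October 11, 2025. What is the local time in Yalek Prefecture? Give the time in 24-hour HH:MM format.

10:00

1 April 2025 is a Tuesday, so the first Sunday is April 6 and the second is April 13.
1 October 2025 is a Wednesday, so the first Monday is October 6.
At the standard offset (UTC−01:30), 11:30 UTC − 1h30m = 10:00 Yalek Prefecture standard time.
The standard-time date in Yalek Prefecture, October 11, 2025, does not fall between 13 April and 6 October, so daylight saving is not in effect and Yalek Prefecture is at UTC−01:30.
11:30 UTC − 1h30m = 10:00 local.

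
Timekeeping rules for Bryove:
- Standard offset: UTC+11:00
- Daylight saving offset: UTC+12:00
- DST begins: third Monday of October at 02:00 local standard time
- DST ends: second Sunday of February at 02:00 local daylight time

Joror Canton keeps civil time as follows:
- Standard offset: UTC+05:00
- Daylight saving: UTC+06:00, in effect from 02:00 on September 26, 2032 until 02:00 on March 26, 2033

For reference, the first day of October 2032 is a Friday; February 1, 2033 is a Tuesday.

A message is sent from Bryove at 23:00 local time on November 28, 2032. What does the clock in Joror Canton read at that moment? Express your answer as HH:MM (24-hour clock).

1 October 2032 is a Friday, so the first Monday is October 4 and the third is October 18.
1 February 2033 is a Tuesday, so the first Sunday is February 6 and the second is February 13.
November 28, 2032 falls between 18 October 2032 and 13 February 2033, so daylight saving is in effect and Bryove is at UTC+12:00.
23:00 Bryove − 12h = 11:00 UTC.
At the standard offset (UTC+05:00), 11:00 UTC + 5h = 16:00 Joror Canton standard time.
The standard-time date in Joror Canton, November 28, 2032, lies within the daylight-saving period (26 September 2032 – 26 March 2033), so Joror Canton is on daylight time, UTC+06:00.
11:00 UTC + 6h = 17:00 Joror Canton.

17:00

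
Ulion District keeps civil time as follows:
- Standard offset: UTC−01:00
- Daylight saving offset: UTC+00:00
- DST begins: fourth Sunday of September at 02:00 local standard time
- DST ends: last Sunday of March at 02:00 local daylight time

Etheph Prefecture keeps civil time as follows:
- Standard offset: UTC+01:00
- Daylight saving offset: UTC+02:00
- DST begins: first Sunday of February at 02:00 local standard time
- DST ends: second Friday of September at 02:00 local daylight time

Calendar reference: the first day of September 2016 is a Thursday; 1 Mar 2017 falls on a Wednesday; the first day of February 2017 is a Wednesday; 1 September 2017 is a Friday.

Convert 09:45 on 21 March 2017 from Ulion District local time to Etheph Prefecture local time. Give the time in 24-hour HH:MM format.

11:45

1 September 2016 is a Thursday, so the first Sunday is September 4 and the fourth is September 25.
1 March 2017 is a Wednesday, so Sundays fall on 5, 12, 19, 26; the last is March 26.
Daylight saving runs 25 September 2016 – 26 March 2017; 21 March 2017 is inside that window, so Ulion District is at UTC+00:00.
09:45 Ulion District − 0h = 09:45 UTC.
1 February 2017 is a Wednesday, so the first Sunday is February 5.
1 September 2017 is a Friday, so the first Friday is September 1 and the second is September 8.
At the standard offset (UTC+01:00), 09:45 UTC + 1h = 10:45 Etheph Prefecture standard time.
The standard-time date in Etheph Prefecture, 21 March 2017, lies within the daylight-saving period (5 February – 8 September), so Etheph Prefecture is on daylight time, UTC+02:00.
09:45 UTC + 2h = 11:45 Etheph Prefecture.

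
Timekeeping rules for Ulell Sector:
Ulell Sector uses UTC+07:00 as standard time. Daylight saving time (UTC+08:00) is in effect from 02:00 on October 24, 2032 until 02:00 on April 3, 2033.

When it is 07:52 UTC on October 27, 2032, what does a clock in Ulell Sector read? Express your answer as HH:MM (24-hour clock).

At the standard offset (UTC+07:00), 07:52 UTC + 7h = 14:52 Ulell Sector standard time.
Daylight saving runs 24 October 2032 – 3 April 2033; the standard-time date in Ulell Sector, October 27, 2032, is inside that window, so Ulell Sector is at UTC+08:00.
07:52 UTC + 8h = 15:52 local.

15:52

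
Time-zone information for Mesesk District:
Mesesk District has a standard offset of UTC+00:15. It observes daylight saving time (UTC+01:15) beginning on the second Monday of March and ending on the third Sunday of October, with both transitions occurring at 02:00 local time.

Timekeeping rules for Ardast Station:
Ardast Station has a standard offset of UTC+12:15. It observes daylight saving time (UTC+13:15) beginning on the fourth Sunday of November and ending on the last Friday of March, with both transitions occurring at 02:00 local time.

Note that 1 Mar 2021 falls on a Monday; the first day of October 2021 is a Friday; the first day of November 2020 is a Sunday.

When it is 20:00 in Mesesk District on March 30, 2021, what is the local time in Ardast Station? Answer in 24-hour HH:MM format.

1 March 2021 is a Monday, so the first Monday is March 1 and the second is March 8.
1 October 2021 is a Friday, so the first Sunday is October 3 and the third is October 17.
March 30, 2021 lies within the daylight-saving period (8 March – 17 October), so Mesesk District is on daylight time, UTC+01:15.
20:00 Mesesk District − 1h15m = 18:45 UTC.
1 November 2020 is a Sunday, so the first Sunday is November 1 and the fourth is November 22.
1 March 2021 is a Monday, so Fridays fall on 5, 12, 19, 26; the last is March 26.
At the standard offset (UTC+12:15), 18:45 UTC + 12h15m = 07:00 Ardast Station standard time (rolling into the next day, 31 March 2021).
Daylight saving runs 22 November 2020 – 26 March 2021; the standard-time date in Ardast Station, March 31, 2021, is outside that window, so Ardast Station is on standard time at UTC+12:15.
18:45 UTC + 12h15m = 07:00 Ardast Station (rolling into the next day, 31 March 2021).

07:00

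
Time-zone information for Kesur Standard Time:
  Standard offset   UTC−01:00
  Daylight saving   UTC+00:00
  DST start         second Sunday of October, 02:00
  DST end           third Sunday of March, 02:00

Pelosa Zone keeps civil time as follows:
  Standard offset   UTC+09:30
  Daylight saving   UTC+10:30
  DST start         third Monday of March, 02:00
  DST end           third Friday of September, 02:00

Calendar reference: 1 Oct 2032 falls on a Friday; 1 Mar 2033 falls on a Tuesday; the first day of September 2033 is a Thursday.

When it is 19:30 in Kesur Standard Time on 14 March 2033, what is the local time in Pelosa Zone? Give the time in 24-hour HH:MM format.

1 October 2032 is a Friday, so the first Sunday is October 3 and the second is October 10.
1 March 2033 is a Tuesday, so the first Sunday is March 6 and the third is March 20.
14 March 2033 falls between 10 October 2032 and 20 March 2033, so daylight saving is in effect and Kesur Standard Time is at UTC+00:00.
19:30 Kesur Standard Time − 0h = 19:30 UTC.
1 March 2033 is a Tuesday, so the first Monday is March 7 and the third is March 21.
1 September 2033 is a Thursday, so the first Friday is September 2 and the third is September 16.
At the standard offset (UTC+09:30), 19:30 UTC + 9h30m = 05:00 Pelosa Zone standard time (rolling into the next day, 15 March 2033).
The standard-time date in Pelosa Zone, 15 March 2033, does not fall between 21 March and 16 September, so daylight saving is not in effect and Pelosa Zone is at UTC+09:30.
19:30 UTC + 9h30m = 05:00 Pelosa Zone (rolling into the next day, 15 March 2033).

05:00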